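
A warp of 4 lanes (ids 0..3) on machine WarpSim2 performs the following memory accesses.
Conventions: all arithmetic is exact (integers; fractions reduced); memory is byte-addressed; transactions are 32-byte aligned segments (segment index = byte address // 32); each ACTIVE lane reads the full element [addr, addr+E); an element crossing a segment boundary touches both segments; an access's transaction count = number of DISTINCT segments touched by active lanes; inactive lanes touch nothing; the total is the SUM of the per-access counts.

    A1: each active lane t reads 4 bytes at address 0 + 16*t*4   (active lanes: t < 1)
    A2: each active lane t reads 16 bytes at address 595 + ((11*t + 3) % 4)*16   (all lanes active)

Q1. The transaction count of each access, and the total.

A1: 1 transaction
A2: 3 transactions

Answer: 1,3; total 4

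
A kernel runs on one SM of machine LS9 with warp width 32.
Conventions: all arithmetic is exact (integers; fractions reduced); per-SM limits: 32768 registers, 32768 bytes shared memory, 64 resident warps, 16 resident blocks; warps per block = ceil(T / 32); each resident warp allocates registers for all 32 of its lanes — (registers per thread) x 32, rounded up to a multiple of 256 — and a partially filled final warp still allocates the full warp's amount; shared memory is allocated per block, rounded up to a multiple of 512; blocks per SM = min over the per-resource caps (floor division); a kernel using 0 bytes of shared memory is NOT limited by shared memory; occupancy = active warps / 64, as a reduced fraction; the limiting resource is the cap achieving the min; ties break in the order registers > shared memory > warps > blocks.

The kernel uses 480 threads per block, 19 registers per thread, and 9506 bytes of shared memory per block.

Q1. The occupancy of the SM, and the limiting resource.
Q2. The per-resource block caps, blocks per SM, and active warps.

Answer: occupancy 15/32, limited by registers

registers: 2 blocks
shared memory: 3 blocks
warps: 4 blocks
blocks: 16 blocks

Answer: 2 blocks, 30 active warps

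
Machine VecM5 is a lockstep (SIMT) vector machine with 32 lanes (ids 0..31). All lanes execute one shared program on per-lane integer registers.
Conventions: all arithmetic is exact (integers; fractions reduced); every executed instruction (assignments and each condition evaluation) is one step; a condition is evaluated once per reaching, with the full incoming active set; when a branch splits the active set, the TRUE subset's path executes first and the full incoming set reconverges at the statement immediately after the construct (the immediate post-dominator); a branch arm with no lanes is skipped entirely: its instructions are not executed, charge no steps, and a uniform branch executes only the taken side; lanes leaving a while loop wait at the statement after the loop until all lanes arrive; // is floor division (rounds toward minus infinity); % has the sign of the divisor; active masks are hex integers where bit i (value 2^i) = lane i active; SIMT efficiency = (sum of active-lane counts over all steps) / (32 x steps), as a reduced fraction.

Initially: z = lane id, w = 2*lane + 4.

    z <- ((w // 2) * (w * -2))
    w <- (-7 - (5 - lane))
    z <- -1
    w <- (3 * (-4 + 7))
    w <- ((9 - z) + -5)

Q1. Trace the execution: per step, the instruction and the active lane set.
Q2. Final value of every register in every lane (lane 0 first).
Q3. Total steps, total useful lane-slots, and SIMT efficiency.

step 0: z <- ((w // 2) * (w * -2))   0xffffffff
step 1: w <- (-7 - (5 - lane))       0xffffffff
step 2: z <- -1                      0xffffffff
step 3: w <- (3 * (-4 + 7))          0xffffffff
step 4: w <- ((9 - z) + -5)          0xffffffff

Answer: 5 steps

z: -1,-1,-1,-1,-1,-1,-1,-1,-1,-1,-1,-1,-1,-1,-1,-1,-1,-1,-1,-1,-1,-1,-1,-1,-1,-1,-1,-1,-1,-1,-1,-1
w: 5,5,5,5,5,5,5,5,5,5,5,5,5,5,5,5,5,5,5,5,5,5,5,5,5,5,5,5,5,5,5,5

steps = 5; useful = 160; efficiency = 160/160 = 1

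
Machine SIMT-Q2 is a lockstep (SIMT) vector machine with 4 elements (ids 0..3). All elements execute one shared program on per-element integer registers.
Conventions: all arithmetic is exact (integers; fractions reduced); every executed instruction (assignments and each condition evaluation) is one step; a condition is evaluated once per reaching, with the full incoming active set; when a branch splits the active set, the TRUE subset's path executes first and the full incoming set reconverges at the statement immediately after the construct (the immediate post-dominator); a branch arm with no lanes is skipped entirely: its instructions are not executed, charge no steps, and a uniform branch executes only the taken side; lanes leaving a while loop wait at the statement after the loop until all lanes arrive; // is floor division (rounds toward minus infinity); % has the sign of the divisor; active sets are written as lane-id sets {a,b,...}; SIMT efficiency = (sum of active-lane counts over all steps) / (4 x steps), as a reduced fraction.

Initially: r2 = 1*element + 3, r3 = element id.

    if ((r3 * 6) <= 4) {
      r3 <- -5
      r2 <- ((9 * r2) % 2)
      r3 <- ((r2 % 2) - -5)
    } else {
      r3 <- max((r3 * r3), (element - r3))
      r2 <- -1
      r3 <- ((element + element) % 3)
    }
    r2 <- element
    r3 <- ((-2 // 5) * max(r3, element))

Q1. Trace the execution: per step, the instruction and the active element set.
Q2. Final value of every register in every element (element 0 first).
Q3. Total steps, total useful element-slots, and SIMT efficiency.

step 0: eval ((r3 * 6) <= 4)         {0,1,2,3}
step 1: r3 <- -5                     {0}
step 2: r2 <- ((9 * r2) % 2)         {0}
step 3: r3 <- ((r2 % 2) - -5)        {0}
step 4: r3 <- max((r3 * r3), (element - r3)) {1,2,3}
step 5: r2 <- -1                     {1,2,3}
step 6: r3 <- ((element + element) % 3) {1,2,3}
step 7: r2 <- element                {0,1,2,3}
step 8: r3 <- ((-2 // 5) * max(r3, element)) {0,1,2,3}

Answer: 9 steps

r2: 0,1,2,3
r3: -6,-2,-2,-3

steps = 9; useful = 24; efficiency = 24/36 = 2/3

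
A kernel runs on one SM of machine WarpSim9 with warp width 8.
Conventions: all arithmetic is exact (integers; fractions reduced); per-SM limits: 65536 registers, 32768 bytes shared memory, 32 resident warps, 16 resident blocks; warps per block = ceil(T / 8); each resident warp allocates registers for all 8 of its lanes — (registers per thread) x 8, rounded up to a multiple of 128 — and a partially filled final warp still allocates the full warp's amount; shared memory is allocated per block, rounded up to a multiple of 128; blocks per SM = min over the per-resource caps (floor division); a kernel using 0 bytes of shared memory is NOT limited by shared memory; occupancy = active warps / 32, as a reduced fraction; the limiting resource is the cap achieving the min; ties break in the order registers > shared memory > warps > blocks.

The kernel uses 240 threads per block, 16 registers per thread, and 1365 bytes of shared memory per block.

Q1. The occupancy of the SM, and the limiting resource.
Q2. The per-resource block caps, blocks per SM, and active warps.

Answer: occupancy 15/16, limited by warps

registers: 17 blocks
shared memory: 23 blocks
warps: 1 block
blocks: 16 blocks

Answer: 1 block, 30 active warps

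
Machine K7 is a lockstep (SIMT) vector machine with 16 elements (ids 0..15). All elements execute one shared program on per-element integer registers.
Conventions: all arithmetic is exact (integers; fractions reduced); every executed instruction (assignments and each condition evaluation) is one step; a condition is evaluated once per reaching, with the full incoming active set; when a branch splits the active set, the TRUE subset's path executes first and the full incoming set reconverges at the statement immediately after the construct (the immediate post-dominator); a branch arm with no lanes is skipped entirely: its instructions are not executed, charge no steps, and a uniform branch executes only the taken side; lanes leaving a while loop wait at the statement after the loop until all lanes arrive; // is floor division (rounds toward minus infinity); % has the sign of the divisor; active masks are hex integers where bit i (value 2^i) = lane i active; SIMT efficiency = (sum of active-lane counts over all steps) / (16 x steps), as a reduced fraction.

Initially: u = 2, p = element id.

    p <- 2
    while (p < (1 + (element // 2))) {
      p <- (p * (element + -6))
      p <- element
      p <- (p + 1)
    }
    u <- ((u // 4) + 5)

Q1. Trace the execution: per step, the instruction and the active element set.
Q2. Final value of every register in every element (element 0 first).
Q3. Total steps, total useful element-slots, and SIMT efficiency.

step 0: p <- 2                       0xffff
step 1: eval (p < (1 + (element // 2))) 0xffff
step 2: p <- (p * (element + -6))    0xfff0
step 3: p <- element                 0xfff0
step 4: p <- (p + 1)                 0xfff0
step 5: eval (p < (1 + (element // 2))) 0xfff0
step 6: u <- ((u // 4) + 5)          0xffff

Answer: 7 steps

u: 5,5,5,5,5,5,5,5,5,5,5,5,5,5,5,5
p: 2,2,2,2,5,6,7,8,9,10,11,12,13,14,15,16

steps = 7; useful = 96; efficiency = 96/112 = 6/7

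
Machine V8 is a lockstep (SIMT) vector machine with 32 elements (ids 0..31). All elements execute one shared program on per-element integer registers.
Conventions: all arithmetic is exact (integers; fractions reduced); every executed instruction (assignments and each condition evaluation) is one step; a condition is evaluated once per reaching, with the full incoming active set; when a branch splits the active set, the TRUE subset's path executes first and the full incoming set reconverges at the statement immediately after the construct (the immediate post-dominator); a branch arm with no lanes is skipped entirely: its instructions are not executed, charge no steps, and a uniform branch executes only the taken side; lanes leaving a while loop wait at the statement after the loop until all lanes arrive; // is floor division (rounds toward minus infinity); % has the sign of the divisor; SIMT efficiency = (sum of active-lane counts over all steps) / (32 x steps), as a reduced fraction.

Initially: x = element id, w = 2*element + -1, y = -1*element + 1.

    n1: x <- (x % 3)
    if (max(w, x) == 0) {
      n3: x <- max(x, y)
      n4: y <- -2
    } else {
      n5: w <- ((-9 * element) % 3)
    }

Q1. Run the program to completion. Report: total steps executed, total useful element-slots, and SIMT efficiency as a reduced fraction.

Answer: 5 steps, 97 useful, 97/160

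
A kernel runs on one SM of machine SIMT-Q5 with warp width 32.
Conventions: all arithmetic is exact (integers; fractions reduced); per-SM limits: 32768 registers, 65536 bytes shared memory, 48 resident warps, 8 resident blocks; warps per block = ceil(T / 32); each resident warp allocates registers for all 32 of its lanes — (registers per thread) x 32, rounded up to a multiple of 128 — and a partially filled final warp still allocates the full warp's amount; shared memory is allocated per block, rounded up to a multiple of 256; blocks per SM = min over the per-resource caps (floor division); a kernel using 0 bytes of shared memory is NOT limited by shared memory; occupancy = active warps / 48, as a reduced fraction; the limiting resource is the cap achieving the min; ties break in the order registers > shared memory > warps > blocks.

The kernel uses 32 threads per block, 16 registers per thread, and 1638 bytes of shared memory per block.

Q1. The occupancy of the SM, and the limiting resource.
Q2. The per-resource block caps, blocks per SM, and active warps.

Answer: occupancy 1/6, limited by blocks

registers: 64 blocks
shared memory: 36 blocks
warps: 48 blocks
blocks: 8 blocks

Answer: 8 blocks, 8 active warps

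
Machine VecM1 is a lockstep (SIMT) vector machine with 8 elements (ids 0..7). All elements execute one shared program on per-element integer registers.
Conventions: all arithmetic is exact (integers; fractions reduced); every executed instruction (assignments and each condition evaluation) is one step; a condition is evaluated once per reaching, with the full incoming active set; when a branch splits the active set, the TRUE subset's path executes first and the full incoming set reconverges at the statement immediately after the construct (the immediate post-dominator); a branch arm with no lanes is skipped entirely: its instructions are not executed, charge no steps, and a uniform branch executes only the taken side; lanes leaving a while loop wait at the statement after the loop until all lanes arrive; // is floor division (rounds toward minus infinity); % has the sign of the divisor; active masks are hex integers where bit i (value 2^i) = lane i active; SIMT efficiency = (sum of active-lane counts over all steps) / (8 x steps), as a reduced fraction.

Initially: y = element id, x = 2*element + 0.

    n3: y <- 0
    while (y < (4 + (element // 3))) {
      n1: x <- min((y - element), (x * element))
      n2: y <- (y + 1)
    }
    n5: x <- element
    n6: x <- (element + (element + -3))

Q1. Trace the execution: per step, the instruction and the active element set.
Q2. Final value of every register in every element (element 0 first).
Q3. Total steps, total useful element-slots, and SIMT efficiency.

step 0: y <- 0                       0xff
step 1: eval (y < (4 + (element // 3))) 0xff
step 2: x <- min((y - element), (x * element)) 0xff
step 3: y <- (y + 1)                 0xff
step 4: eval (y < (4 + (element // 3))) 0xff
step 5: x <- min((y - element), (x * element)) 0xff
step 6: y <- (y + 1)                 0xff
step 7: eval (y < (4 + (element // 3))) 0xff
step 8: x <- min((y - element), (x * element)) 0xff
step 9: y <- (y + 1)                 0xff
step 10: eval (y < (4 + (element // 3))) 0xff
step 11: x <- min((y - element), (x * element)) 0xff
step 12: y <- (y + 1)                 0xff
step 13: eval (y < (4 + (element // 3))) 0xff
step 14: x <- min((y - element), (x * element)) 0xf8
step 15: y <- (y + 1)                 0xf8
step 16: eval (y < (4 + (element // 3))) 0xf8
step 17: x <- min((y - element), (x * element)) 0xc0
step 18: y <- (y + 1)                 0xc0
step 19: eval (y < (4 + (element // 3))) 0xc0
step 20: x <- element                 0xff
step 21: x <- (element + (element + -3)) 0xff

Answer: 22 steps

y: 4,4,4,5,5,5,6,6
x: -3,-1,1,3,5,7,9,11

steps = 22; useful = 149; efficiency = 149/176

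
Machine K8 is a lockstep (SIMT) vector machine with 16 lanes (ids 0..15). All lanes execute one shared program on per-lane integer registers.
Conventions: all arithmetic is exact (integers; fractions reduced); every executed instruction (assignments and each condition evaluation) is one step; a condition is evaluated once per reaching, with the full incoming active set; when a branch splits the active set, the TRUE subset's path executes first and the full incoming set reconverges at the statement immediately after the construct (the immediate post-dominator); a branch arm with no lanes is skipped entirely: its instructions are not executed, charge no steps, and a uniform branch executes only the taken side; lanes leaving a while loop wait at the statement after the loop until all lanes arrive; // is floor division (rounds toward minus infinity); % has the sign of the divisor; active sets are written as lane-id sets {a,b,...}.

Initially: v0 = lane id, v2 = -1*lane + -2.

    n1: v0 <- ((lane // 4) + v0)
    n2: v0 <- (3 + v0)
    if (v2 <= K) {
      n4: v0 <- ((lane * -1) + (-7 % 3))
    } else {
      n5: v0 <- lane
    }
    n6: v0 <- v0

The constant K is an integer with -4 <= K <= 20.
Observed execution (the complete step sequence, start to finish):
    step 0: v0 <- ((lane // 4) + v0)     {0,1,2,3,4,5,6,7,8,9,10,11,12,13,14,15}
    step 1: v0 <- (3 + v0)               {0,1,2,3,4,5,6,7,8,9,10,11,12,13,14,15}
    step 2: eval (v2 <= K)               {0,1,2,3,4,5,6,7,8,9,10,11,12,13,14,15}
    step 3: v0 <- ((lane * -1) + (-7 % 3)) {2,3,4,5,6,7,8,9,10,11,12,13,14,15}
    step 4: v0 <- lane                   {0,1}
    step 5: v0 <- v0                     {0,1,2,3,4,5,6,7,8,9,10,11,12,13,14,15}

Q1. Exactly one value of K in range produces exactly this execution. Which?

Answer: K = -4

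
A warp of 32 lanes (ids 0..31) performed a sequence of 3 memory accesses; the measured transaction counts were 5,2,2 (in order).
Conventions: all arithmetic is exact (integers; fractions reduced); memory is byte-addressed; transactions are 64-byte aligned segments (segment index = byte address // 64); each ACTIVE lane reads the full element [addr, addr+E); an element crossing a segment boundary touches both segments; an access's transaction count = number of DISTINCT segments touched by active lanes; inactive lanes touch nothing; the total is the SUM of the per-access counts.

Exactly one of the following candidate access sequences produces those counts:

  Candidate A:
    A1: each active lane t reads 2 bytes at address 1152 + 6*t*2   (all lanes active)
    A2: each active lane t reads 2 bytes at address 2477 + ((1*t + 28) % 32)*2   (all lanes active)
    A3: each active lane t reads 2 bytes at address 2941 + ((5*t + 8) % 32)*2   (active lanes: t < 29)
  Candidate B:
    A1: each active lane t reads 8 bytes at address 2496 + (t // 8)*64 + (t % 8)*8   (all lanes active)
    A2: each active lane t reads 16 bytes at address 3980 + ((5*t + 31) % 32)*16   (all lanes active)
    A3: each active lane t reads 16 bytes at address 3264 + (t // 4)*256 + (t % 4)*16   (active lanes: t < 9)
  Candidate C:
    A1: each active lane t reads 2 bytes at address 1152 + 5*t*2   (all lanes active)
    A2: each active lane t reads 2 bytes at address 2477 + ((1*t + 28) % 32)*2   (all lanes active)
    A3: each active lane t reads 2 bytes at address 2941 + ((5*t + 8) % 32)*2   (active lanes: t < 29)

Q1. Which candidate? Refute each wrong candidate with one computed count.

A: A1 gives 6 transactions, not 5
B: A1 gives 4 transactions, not 5
C: all counts match (5,2,2)

Answer: C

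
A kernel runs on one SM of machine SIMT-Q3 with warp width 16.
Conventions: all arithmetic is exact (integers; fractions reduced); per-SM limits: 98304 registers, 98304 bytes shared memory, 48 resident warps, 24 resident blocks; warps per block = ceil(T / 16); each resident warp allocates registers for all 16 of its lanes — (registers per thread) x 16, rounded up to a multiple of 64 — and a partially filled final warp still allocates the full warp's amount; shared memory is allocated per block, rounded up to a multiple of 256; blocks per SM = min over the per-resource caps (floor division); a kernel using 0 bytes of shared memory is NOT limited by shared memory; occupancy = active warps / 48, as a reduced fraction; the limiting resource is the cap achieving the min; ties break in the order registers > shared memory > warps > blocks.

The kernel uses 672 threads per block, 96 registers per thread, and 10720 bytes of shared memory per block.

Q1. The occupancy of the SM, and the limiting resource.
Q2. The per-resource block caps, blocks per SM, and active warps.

Answer: occupancy 7/8, limited by registers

registers: 1 block
shared memory: 9 blocks
warps: 1 block
blocks: 24 blocks

Answer: 1 block, 42 active warps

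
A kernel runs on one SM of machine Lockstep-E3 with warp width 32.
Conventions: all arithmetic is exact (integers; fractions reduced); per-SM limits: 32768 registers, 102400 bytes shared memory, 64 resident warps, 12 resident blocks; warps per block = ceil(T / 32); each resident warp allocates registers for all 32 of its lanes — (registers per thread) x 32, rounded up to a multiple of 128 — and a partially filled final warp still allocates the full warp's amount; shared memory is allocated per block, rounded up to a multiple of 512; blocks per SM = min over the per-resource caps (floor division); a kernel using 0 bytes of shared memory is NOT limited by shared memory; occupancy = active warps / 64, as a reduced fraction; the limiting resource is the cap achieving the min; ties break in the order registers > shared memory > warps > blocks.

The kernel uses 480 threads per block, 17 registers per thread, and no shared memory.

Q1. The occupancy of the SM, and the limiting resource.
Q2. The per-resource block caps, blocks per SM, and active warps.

Answer: occupancy 45/64, limited by registers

registers: 3 blocks
shared memory: no limit (kernel uses none)
warps: 4 blocks
blocks: 12 blocks

Answer: 3 blocks, 45 active warps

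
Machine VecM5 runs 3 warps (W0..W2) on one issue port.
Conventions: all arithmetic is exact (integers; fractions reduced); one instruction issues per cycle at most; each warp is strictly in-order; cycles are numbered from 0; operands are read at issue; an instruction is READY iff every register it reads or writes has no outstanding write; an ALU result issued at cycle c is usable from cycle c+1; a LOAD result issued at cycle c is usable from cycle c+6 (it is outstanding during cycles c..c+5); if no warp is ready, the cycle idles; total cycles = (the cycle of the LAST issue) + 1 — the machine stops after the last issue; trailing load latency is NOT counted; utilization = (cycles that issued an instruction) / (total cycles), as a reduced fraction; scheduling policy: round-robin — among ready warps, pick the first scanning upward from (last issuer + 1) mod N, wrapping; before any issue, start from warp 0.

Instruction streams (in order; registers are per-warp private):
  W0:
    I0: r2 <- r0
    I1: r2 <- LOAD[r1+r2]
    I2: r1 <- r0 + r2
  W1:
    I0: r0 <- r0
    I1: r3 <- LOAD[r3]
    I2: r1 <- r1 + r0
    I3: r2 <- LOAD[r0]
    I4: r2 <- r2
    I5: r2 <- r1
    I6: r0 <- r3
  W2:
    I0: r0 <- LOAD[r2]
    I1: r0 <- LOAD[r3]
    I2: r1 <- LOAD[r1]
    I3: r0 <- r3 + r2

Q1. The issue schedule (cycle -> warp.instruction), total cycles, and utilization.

cycle 0: W0.I0
cycle 1: W1.I0
cycle 2: W2.I0
cycle 3: W0.I1
cycle 4: W1.I1
cycle 5: W1.I2
cycle 6: W1.I3
cycle 7: idle
cycle 8: W2.I1
cycle 9: W0.I2
cycle 10: W2.I2
cycle 11: idle
cycle 12: W1.I4
cycle 13: W1.I5
cycle 14: W2.I3
cycle 15: W1.I6

Answer: 16 cycles, utilization 7/8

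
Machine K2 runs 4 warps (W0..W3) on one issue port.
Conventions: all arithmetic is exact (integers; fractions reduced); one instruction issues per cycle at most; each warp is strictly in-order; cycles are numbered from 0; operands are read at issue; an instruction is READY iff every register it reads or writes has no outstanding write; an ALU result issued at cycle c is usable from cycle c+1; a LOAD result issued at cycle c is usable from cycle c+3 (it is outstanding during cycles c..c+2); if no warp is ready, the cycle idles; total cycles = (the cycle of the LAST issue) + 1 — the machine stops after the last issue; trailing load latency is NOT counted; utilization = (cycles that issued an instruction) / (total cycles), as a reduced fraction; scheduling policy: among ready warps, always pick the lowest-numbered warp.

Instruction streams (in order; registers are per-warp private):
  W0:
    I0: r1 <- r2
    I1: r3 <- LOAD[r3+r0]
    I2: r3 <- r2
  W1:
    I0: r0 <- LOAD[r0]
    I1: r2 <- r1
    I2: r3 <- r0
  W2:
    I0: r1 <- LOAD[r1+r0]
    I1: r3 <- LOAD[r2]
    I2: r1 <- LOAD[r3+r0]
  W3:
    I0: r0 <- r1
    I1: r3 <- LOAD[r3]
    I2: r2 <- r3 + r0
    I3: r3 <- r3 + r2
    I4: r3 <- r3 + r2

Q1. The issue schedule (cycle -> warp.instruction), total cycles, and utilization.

cycle 0: W0.I0
cycle 1: W0.I1
cycle 2: W1.I0
cycle 3: W1.I1
cycle 4: W0.I2
cycle 5: W1.I2
cycle 6: W2.I0
cycle 7: W2.I1
cycle 8: W3.I0
cycle 9: W3.I1
cycle 10: W2.I2
cycle 11: idle
cycle 12: W3.I2
cycle 13: W3.I3
cycle 14: W3.I4

Answer: 15 cycles, utilization 14/15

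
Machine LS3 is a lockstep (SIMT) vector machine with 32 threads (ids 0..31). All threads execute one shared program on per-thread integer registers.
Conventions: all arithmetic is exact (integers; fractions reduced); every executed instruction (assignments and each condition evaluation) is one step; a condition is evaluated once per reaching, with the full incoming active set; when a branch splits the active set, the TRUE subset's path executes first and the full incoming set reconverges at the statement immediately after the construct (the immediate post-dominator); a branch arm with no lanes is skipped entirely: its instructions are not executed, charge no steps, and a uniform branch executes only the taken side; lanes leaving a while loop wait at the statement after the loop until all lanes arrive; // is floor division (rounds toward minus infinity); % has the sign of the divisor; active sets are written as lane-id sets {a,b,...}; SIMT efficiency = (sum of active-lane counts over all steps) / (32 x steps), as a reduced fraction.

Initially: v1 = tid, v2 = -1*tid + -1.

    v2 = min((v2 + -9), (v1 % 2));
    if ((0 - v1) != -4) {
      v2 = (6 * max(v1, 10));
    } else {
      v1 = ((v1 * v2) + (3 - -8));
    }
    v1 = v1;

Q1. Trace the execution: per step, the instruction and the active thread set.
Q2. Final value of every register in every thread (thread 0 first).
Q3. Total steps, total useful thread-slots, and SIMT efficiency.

step 0: v2 <- min((v2 + -9), (v1 % 2)) {0,1,2,3,4,5,6,7,8,9,10,11,12,13,14,15,16,17,18,19,20,21,22,23,24,25,26,27,28,29,30,31}
step 1: eval ((0 - v1) != -4)        {0,1,2,3,4,5,6,7,8,9,10,11,12,13,14,15,16,17,18,19,20,21,22,23,24,25,26,27,28,29,30,31}
step 2: v2 <- (6 * max(v1, 10))      {0,1,2,3,5,6,7,8,9,10,11,12,13,14,15,16,17,18,19,20,21,22,23,24,25,26,27,28,29,30,31}
step 3: v1 <- ((v1 * v2) + (3 - -8)) {4}
step 4: v1 <- v1                     {0,1,2,3,4,5,6,7,8,9,10,11,12,13,14,15,16,17,18,19,20,21,22,23,24,25,26,27,28,29,30,31}

Answer: 5 steps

v1: 0,1,2,3,-45,5,6,7,8,9,10,11,12,13,14,15,16,17,18,19,20,21,22,23,24,25,26,27,28,29,30,31
v2: 60,60,60,60,-14,60,60,60,60,60,60,66,72,78,84,90,96,102,108,114,120,126,132,138,144,150,156,162,168,174,180,186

steps = 5; useful = 128; efficiency = 128/160 = 4/5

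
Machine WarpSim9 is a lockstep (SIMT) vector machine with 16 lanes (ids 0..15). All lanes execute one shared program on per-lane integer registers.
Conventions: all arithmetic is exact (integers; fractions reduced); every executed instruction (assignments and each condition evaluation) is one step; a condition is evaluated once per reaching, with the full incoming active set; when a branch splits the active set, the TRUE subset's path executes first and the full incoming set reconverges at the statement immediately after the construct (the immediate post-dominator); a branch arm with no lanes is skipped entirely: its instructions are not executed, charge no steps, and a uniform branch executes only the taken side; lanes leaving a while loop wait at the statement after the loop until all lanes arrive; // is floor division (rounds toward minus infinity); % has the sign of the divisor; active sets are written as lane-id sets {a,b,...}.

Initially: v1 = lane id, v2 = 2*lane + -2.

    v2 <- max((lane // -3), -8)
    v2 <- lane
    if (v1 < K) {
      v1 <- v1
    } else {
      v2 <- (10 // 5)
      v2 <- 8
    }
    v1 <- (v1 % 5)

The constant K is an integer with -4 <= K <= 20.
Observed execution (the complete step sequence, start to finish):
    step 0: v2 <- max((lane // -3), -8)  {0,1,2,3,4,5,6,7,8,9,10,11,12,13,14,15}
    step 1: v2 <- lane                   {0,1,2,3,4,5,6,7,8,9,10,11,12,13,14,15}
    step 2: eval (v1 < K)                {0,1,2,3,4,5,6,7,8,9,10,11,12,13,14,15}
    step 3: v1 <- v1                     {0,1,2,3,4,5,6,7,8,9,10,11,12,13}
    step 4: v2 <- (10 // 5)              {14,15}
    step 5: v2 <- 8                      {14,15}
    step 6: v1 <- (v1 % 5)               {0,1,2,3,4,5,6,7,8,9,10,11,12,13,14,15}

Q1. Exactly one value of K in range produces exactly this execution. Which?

Answer: K = 14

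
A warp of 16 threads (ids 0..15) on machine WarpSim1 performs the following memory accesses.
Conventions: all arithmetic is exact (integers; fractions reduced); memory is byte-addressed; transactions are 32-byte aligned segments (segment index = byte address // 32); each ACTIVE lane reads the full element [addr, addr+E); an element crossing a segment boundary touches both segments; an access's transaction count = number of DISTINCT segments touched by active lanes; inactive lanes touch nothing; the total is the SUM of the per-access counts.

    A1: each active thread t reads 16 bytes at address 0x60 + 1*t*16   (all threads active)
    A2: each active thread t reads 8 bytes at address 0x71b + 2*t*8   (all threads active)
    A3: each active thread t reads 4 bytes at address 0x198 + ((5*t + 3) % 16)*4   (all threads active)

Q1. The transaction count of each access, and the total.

A1: 8 transactions
A2: 9 transactions
A3: 3 transactions

Answer: 8,9,3; total 20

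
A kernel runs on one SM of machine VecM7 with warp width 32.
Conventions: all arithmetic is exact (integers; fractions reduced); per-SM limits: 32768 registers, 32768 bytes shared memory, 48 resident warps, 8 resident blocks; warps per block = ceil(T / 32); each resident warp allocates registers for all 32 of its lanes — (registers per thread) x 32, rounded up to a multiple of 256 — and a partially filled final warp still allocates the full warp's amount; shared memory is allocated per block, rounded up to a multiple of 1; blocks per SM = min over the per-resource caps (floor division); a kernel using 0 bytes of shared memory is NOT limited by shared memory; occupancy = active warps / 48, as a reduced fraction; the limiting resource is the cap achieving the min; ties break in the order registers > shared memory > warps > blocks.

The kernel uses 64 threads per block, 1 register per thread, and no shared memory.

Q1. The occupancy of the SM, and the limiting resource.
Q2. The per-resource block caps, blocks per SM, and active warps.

Answer: occupancy 1/3, limited by blocks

registers: 64 blocks
shared memory: no limit (kernel uses none)
warps: 24 blocks
blocks: 8 blocks

Answer: 8 blocks, 16 active warps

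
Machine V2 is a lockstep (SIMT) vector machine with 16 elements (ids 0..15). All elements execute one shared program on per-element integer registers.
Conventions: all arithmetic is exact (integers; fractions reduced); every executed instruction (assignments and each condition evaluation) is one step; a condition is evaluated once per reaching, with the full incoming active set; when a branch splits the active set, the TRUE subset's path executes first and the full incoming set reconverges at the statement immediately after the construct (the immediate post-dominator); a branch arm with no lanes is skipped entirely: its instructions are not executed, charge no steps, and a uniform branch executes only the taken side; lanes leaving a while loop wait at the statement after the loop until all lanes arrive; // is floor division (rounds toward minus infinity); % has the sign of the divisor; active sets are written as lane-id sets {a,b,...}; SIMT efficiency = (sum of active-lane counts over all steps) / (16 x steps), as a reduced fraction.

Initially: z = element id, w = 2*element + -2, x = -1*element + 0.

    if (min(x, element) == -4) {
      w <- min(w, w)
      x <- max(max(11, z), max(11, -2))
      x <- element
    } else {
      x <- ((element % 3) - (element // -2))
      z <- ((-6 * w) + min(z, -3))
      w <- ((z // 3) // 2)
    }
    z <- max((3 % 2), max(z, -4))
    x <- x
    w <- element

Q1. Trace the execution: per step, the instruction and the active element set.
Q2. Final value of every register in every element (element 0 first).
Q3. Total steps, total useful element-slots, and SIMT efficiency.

step 0: eval (min(x, element) == -4) {0,1,2,3,4,5,6,7,8,9,10,11,12,13,14,15}
step 1: w <- min(w, w)               {4}
step 2: x <- max(max(11, z), max(11, -2)) {4}
step 3: x <- element                 {4}
step 4: x <- ((element % 3) - (element // -2)) {0,1,2,3,5,6,7,8,9,10,11,12,13,14,15}
step 5: z <- ((-6 * w) + min(z, -3)) {0,1,2,3,5,6,7,8,9,10,11,12,13,14,15}
step 6: w <- ((z // 3) // 2)         {0,1,2,3,5,6,7,8,9,10,11,12,13,14,15}
step 7: z <- max((3 % 2), max(z, -4)) {0,1,2,3,4,5,6,7,8,9,10,11,12,13,14,15}
step 8: x <- x                       {0,1,2,3,4,5,6,7,8,9,10,11,12,13,14,15}
step 9: w <- element                 {0,1,2,3,4,5,6,7,8,9,10,11,12,13,14,15}

Answer: 10 steps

z: 9,1,1,1,4,1,1,1,1,1,1,1,1,1,1,1
w: 0,1,2,3,4,5,6,7,8,9,10,11,12,13,14,15
x: 0,2,3,2,4,5,3,5,6,5,6,8,6,8,9,8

steps = 10; useful = 112; efficiency = 112/160 = 7/10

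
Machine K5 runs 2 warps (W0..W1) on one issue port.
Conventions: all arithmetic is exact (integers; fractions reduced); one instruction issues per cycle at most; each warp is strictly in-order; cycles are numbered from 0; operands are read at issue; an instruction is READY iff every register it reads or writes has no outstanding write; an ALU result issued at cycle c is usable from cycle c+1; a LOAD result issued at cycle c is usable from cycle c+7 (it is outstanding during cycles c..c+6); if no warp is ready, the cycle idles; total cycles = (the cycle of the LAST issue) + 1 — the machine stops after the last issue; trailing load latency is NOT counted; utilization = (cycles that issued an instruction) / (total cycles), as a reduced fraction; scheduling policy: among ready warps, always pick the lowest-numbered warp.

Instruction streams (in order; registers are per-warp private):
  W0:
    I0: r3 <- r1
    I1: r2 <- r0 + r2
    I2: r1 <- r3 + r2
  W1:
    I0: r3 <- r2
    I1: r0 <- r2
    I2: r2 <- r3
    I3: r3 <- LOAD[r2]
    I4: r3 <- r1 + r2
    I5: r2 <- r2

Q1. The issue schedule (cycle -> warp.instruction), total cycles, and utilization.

cycle 0: W0.I0
cycle 1: W0.I1
cycle 2: W0.I2
cycle 3: W1.I0
cycle 4: W1.I1
cycle 5: W1.I2
cycle 6: W1.I3
cycle 7: idle
cycle 8: idle
cycle 9: idle
cycle 10: idle
cycle 11: idle
cycle 12: idle
cycle 13: W1.I4
cycle 14: W1.I5

Answer: 15 cycles, utilization 3/5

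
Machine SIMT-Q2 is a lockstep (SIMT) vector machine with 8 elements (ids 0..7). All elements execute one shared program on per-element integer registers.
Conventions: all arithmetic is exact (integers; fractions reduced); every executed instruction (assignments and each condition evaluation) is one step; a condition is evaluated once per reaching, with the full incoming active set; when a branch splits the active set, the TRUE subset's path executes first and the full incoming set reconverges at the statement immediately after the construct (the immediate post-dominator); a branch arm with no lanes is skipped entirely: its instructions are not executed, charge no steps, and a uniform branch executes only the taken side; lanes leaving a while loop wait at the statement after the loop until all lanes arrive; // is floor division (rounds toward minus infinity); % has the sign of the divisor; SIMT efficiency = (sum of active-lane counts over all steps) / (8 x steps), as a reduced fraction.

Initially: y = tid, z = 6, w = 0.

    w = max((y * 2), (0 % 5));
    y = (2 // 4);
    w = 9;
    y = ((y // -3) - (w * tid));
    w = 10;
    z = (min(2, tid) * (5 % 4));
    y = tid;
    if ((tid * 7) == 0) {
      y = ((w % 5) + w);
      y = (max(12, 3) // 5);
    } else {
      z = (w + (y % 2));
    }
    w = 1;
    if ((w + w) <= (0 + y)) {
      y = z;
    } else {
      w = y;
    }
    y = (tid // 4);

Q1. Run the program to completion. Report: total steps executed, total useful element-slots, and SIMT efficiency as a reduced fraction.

Answer: 16 steps, 105 useful, 105/128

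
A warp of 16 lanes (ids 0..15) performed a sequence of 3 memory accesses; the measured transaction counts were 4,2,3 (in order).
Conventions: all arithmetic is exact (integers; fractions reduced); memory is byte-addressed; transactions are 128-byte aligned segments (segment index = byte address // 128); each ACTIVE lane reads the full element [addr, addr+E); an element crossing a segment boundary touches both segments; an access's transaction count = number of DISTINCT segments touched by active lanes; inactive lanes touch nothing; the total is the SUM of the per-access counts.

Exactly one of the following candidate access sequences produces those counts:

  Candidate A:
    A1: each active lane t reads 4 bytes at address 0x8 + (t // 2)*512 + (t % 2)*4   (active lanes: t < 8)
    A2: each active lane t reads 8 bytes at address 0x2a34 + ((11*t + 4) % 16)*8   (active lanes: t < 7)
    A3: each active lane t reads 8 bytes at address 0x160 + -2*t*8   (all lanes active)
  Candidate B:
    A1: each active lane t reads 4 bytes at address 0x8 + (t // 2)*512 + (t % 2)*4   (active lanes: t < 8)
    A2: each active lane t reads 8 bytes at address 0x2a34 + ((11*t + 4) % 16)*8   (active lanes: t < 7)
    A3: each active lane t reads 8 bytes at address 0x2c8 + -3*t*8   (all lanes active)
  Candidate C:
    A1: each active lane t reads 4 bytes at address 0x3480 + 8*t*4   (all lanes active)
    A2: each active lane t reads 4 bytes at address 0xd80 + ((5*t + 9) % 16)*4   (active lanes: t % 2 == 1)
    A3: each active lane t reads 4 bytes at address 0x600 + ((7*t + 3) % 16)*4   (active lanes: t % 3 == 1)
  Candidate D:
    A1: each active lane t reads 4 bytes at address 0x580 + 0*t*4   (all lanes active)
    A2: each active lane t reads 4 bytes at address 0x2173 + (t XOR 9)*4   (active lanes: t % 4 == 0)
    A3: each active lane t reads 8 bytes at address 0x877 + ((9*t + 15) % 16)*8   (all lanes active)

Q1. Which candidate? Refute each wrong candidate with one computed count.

B: A3 gives 4 transactions, not 3
C: A2 gives 1 transaction, not 2
D: A1 gives 1 transaction, not 4
A: all counts match (4,2,3)

Answer: A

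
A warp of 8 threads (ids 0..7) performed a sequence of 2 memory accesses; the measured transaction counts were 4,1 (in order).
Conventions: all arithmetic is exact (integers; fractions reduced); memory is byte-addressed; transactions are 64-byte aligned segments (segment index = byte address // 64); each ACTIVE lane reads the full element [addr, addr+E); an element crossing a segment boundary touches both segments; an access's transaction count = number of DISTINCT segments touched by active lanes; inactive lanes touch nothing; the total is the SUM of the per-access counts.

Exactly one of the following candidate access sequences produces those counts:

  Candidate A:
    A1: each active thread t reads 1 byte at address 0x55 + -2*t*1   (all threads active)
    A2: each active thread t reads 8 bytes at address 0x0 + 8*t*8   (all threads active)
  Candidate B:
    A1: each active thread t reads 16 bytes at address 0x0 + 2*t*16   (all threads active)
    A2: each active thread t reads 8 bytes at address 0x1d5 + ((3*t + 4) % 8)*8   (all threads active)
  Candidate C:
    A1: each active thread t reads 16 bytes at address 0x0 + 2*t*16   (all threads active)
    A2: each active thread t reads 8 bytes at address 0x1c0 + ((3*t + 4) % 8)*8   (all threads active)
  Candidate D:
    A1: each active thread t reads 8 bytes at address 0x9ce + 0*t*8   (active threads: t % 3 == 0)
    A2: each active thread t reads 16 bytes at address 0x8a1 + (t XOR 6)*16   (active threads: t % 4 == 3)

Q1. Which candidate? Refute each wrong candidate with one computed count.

A: A1 gives 1 transaction, not 4
B: A2 gives 2 transactions, not 1
D: A1 gives 1 transaction, not 4
C: all counts match (4,1)

Answer: C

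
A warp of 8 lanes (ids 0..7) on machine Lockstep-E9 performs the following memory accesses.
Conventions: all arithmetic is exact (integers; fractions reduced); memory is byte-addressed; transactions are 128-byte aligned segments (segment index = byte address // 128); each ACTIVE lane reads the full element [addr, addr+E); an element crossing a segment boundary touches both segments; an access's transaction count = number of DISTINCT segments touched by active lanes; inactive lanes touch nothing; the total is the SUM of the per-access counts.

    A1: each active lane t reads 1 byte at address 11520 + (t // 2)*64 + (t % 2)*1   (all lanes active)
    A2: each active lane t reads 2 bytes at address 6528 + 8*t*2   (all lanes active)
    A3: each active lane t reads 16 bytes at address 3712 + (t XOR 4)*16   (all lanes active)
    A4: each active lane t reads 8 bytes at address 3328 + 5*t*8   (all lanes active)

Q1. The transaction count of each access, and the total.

A1: 2 transactions
A2: 1 transaction
A3: 1 transaction
A4: 3 transactions

Answer: 2,1,1,3; total 7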